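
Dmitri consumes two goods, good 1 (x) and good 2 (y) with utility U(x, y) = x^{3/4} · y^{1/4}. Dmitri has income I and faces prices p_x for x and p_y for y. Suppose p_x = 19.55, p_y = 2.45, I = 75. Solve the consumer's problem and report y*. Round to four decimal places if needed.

The MRS is 3·y/x. Set MRS = p_x/p_y.
So 0.75·p_y·y = 0.25·p_x·x; combined with the budget, a share 0.75 of income goes to x.
Demand: x*(p_x,p_y,I) = 0.75·I/p_x and y* = 0.25·I/p_y.
At p_x=19.55, p_y=2.45, I=75: y* = 0.25·75/2.45 = 7.6531.

y* = 7.6531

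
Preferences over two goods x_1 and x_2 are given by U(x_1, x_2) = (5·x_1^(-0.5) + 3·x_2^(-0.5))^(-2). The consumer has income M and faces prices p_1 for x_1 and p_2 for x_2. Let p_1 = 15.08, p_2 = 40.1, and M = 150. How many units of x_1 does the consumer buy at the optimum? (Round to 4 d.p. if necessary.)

x_1* = 5.0097

From the CES first-order condition, (5/3)·(x_2/x_1)^(1.5) = p_1/p_2.
Solve for the ratio: x_2/x_1 = [(3/5)·p_1/p_2]^(2/3).
Substitute x_2 = (x_2/x_1)·x_1 into the budget: x_1* = M/(p_1 + p_2·(x_2/x_1)).
Numerically x_2/x_1 = 0.370629, so x_1* = 150/(15.08 + 40.1·0.370629) = 5.0097.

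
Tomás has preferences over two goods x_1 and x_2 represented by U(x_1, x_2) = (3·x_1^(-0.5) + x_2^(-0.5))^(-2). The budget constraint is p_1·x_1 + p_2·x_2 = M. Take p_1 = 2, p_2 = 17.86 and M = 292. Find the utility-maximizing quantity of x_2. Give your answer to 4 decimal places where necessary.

MRS = MU_x_1/MU_x_2 = 3·(x_2/x_1)^(1.5). Set equal to p_1/p_2.
Solve for the ratio: x_2/x_1 = [(1/3)·p_1/p_2]^(2/3).
Substitute x_2 = (x_2/x_1)·x_1 into the budget: x_1* = M/(p_1 + p_2·(x_2/x_1)).
Numerically x_2/x_1 = 0.111691, so x_1* = 292/(2 + 17.86·0.111691) = 73.095 and x_2* = 0.111691·73.095 = 8.1641.

x_2* = 8.1641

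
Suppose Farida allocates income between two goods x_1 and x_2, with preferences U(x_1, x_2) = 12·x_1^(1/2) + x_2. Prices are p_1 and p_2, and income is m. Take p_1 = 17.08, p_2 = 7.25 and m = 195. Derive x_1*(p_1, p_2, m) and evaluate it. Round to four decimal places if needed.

x_1* = 6.4864

Set MRS = p_1/p_2: 6·x_1^(−1/2) = p_1/p_2.
Solve: √x_1 = 6·p_2/p_1, so x_1*(p_1,p_2) = (6·p_2/p_1)², and x_2* = (m − p_1·x_1*)/p_2.
Plugging in: x_1* = (6·7.25/17.08)² = 6.4864.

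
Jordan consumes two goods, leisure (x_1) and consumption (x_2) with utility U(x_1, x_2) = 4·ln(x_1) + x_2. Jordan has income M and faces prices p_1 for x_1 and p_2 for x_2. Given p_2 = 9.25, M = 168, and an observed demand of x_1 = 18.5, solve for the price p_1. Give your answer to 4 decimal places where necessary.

Set MRS = p_1/p_2: (4/x_1)/1 = p_1/p_2.
So x_1*(p_1,p_2) = 4·p_2/p_1, independent of income; and x_2* = (M − 4·p_2)/p_2.
Set x_1* = 18.5 in the demand function and solve for p_1: p_1 = 2.

p_1 = 2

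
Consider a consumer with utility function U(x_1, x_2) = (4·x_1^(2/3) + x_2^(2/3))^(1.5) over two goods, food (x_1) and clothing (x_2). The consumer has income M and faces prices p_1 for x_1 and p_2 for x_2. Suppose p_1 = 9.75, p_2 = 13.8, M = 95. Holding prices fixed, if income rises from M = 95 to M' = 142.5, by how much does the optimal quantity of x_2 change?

From the CES first-order condition, 4·(x_2/x_1)^(1/3) = p_1/p_2.
Solve for the ratio: x_2/x_1 = [(1/4)·p_1/p_2]^(3).
With the ratio pinned down, the budget gives x_1* = M/(p_1 + p_2·(x_2/x_1)) and x_2* = (x_2/x_1)·x_1*.
Numerically x_2/x_1 = 0.005511, so x_1* = 95/(9.75 + 13.8·0.005511) = 9.6682 and x_2* = 0.005511·9.6682 = 0.0533.
At M' = 142.5: x_2* = 0.0799. Change: 0.0799 − 0.0533 = 0.0266.

Δx_2* = 0.0266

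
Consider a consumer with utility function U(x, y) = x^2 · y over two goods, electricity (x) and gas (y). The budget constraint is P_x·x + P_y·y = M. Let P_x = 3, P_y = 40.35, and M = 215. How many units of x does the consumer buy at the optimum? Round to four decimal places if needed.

Tangency: MRS = 2·y/x = P_x/P_y.
So 2·P_y·y = P_x·x; combined with the budget, a share 2/3 of income goes to x.
Demand: x*(P_x,P_y,M) = 2/3·M/P_x and y* = 1/3·M/P_y.
At P_x=3, P_y=40.35, M=215: x* = 2/3·215/3 = 47.7778.

x* = 47.7778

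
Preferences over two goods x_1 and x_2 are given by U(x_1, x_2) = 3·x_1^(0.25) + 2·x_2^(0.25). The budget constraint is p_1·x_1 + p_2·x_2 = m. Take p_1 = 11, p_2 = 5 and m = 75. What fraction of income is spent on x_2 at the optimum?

share on x_2 = 0.431

From the CES first-order condition, (3/2)·(x_2/x_1)^(0.75) = p_1/p_2.
Solve for the ratio: x_2/x_1 = [(2/3)·p_1/p_2]^(4/3).
With the ratio pinned down, the budget gives x_1* = m/(p_1 + p_2·(x_2/x_1)) and x_2* = (x_2/x_1)·x_1*.
Numerically x_2/x_1 = 1.666385, so x_1* = 75/(11 + 5·1.666385) = 3.8796 and x_2* = 1.666385·3.8796 = 6.4649.
Expenditure on x_2: 5·6.4649 = 32.3245; share = 0.431.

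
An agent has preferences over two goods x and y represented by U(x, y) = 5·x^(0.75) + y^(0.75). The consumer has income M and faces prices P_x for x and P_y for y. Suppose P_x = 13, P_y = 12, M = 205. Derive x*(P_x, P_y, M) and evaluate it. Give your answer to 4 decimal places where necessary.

MU_x ∝ 5·x^(-0.25), MU_y ∝ y^(-0.25), so MRS = 5·(y/x)^(0.25) = P_x/P_y.
Hence y/x = ((1/5)·P_x/P_y)^(1/(0.25)), i.e. raised to the 4 power.
With the ratio pinned down, the budget gives x* = M/(P_x + P_y·(y/x)) and y* = (y/x)·x*.
Numerically y/x = 0.002204, so x* = 205/(13 + 12·0.002204) = 15.7372.

x* = 15.7372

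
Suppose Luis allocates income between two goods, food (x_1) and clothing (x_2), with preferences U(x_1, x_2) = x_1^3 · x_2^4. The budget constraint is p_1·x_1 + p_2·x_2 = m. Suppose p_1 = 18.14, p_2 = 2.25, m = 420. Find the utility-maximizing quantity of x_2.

x_2* = 106.6667

The MRS is (3/4)·x_2/x_1. Set MRS = p_1/p_2.
Rearranging, p_2·x_2 = (4/3)·p_1·x_1. Substituting into the budget gives p_1·x_1·(1 + (4/3)) = m.
Demand: x_1*(p_1,p_2,m) = 3/7·m/p_1 and x_2* = 4/7·m/p_2.
At p_1=18.14, p_2=2.25, m=420: x_2* = 4/7·420/2.25 = 106.6667.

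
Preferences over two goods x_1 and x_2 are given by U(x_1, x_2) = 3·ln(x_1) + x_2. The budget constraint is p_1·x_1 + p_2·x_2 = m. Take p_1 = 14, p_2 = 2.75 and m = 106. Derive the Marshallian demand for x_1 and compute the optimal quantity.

Set MRS = p_1/p_2: (3/x_1)/1 = p_1/p_2.
So x_1*(p_1,p_2) = 3·p_2/p_1, independent of income; and x_2* = (m − 3·p_2)/p_2.
At the given prices: x_1* = 3·2.75/14 = 0.5893.

x_1* = 0.5893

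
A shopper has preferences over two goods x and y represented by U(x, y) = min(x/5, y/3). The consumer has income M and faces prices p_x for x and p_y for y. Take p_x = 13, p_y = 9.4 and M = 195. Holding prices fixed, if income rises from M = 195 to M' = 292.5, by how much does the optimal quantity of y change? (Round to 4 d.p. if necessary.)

Demand: x*(p_x,p_y,M) = 5·M/(5·p_x + 3·p_y), y* = 3·M/(5·p_x + 3·p_y).
Here 5·13 + 3·9.4 = 93.2, giving y* = 6.2768.
At M' = 292.5: y* = 9.4152. Change: 9.4152 − 6.2768 = 3.1384.

Δy* = 3.1384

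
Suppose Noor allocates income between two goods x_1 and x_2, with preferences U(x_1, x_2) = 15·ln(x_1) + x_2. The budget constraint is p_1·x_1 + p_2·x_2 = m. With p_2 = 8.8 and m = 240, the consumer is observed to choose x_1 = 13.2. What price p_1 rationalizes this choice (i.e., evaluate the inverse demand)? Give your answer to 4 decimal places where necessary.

MU_x_1 = 15/x_1, MU_x_2 = 1. Tangency: 15/x_1 = p_1/p_2.
So x_1*(p_1,p_2) = 15·p_2/p_1, independent of income; and x_2* = (m − 15·p_2)/p_2.
Set x_1* = 13.2 in the demand function and solve for p_1: p_1 = 10.

p_1 = 10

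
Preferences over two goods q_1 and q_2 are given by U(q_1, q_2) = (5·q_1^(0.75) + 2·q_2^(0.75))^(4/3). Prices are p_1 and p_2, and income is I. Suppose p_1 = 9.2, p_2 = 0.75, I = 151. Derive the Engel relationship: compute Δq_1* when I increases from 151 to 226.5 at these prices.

Δq_1* = 0.1701

From the CES first-order condition, (5/2)·(q_2/q_1)^(0.25) = p_1/p_2.
Solve for the ratio: q_2/q_1 = [(2/5)·p_1/p_2]^(4).
With the ratio pinned down, the budget gives q_1* = I/(p_1 + p_2·(q_2/q_1)) and q_2* = (q_2/q_1)·q_1*.
Numerically q_2/q_1 = 579.623815, so q_1* = 151/(9.2 + 0.75·579.623815) = 0.3402.
At I' = 226.5: q_1* = 0.5102. Change: 0.5102 − 0.3402 = 0.1701.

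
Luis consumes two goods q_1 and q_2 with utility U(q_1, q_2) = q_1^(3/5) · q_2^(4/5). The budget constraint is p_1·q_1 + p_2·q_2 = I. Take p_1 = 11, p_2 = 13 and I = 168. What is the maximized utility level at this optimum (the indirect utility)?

The MRS is (3/4)·q_2/q_1. Set MRS = p_1/p_2.
So 0.6·p_2·q_2 = 0.8·p_1·q_1; combined with the budget, a share 3/7 of income goes to q_1.
Demand: q_1*(p_1,p_2,I) = 3/7·I/p_1 and q_2* = 4/7·I/p_2.
At p_1=11, p_2=13, I=168: q_1* = 3/7·168/11 = 6.5455, q_2* = 7.3846.
Utility at the optimum: U(6.5455, 7.3846) = 15.2836.

V = 15.2836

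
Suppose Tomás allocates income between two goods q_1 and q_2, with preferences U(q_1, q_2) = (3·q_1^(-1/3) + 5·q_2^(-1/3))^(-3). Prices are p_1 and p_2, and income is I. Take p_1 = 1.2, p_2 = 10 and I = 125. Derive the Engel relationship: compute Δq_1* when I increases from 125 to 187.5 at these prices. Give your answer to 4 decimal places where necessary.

MRS = MU_q_1/MU_q_2 = (3/5)·(q_2/q_1)^(4/3). Set equal to p_1/p_2.
Solve for the ratio: q_2/q_1 = [(5/3)·p_1/p_2]^(0.75).
With the ratio pinned down, the budget gives q_1* = I/(p_1 + p_2·(q_2/q_1)) and q_2* = (q_2/q_1)·q_1*.
Numerically q_2/q_1 = 0.29907, so q_1* = 125/(1.2 + 10·0.29907) = 29.828.
At I' = 187.5: q_1* = 44.742. Change: 44.742 − 29.828 = 14.914.

Δq_1* = 14.914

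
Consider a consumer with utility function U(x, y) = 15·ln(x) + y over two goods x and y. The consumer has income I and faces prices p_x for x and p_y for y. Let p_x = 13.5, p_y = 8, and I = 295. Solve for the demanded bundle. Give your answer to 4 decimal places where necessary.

x* = 8.8889, y* = 21.875

MU_x = 15/x, MU_y = 1. Tangency: 15/x = p_x/p_y.
So x*(p_x,p_y) = 15·p_y/p_x, independent of income; and y* = (I − 15·p_y)/p_y.
At the given prices: x* = 15·8/13.5 = 8.8889, and y* = 21.875.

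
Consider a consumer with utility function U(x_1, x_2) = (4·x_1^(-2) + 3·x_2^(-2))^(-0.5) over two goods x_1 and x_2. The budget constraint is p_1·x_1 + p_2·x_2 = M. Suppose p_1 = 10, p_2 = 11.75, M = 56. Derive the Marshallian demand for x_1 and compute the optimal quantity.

With the ratio pinned down, the budget gives x_1* = M/(p_1 + p_2·(x_2/x_1)) and x_2* = (x_2/x_1)·x_1*.
Numerically x_2/x_1 = 0.861009, so x_1* = 56/(10 + 11.75·0.861009) = 2.7837.

x_1* = 2.7837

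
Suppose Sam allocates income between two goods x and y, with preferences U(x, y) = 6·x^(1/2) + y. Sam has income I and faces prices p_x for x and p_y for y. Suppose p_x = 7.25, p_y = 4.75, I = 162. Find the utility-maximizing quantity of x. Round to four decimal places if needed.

Utility is quasi-linear in y; the FOC for x is 3/√x = p_x/p_y.
Solve: √x = 3·p_y/p_x, so x*(p_x,p_y) = (3·p_y/p_x)², and y* = (I − p_x·x*)/p_y.
Plugging in: x* = (3·4.75/7.25)² = 3.8633.

x* = 3.8633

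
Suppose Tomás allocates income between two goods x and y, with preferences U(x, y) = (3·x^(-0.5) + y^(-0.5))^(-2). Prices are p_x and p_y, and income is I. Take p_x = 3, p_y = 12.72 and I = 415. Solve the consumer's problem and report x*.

MRS = MU_x/MU_y = 3·(y/x)^(1.5). Set equal to p_x/p_y.
Solve for the ratio: y/x = [(1/3)·p_x/p_y]^(2/3).
With the ratio pinned down, the budget gives x* = I/(p_x + p_y·(y/x)) and y* = (y/x)·x*.
Numerically y/x = 0.183517, so x* = 415/(3 + 12.72·0.183517) = 77.798.

x* = 77.798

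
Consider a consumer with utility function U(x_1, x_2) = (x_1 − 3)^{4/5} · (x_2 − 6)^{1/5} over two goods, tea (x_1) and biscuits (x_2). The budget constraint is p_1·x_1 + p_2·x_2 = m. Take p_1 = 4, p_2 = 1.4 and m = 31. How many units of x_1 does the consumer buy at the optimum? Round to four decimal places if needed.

This is Cobb-Douglas in (x_1−3, x_2−6): tangency gives 0.8·p_2·(x_2−6) = 0.2·p_1·(x_1−3).
After buying the subsistence bundle (3, 6), a share 0.8 of the remaining income goes to x_1: x_1* = 3 + 0.8·(m − 3p_1 − 6p_2)/p_1.
Discretionary income = 31 − 3·4 − 6·1.4 = 10.6; x_1* = 3 + 0.8·10.6/4 = 5.12.

x_1* = 5.12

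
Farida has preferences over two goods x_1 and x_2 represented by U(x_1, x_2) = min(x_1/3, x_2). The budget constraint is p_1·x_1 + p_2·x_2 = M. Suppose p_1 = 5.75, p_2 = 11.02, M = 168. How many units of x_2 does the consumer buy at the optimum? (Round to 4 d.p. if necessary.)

Leontief preferences: the optimum is at the kink where x_1/3 = x_2/1, i.e. x_2 = (1/3)·x_1.
Budget: p_1·x_1 + p_2·(1/3)·x_1 = M, so (3·p_1 + p_2)·x_1 = 3·M.
Demand: x_1*(p_1,p_2,M) = 3·M/(3·p_1 + p_2), x_2* = M/(3·p_1 + p_2).
Here 3·5.75 + 11.02 = 28.27, giving x_2* = 5.9427.

x_2* = 5.9427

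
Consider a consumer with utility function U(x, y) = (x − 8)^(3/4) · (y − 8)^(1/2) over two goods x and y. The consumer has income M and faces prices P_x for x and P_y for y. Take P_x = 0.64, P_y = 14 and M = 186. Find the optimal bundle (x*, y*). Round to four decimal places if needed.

Let x' = x−8, y' = y−8. MRS = (3/2)·y'/x' = P_x/P_y.
After buying the subsistence bundle (8, 8), a share 0.6 of the remaining income goes to x: x* = 8 + 0.6·(M − 8P_x − 8P_y)/P_x.
Discretionary income = 186 − 8·0.64 − 8·14 = 68.88; x* = 8 + 0.6·68.88/0.64 = 72.575; y* = 8 + 0.4·68.88/14 = 9.968.

x* = 72.575, y* = 9.968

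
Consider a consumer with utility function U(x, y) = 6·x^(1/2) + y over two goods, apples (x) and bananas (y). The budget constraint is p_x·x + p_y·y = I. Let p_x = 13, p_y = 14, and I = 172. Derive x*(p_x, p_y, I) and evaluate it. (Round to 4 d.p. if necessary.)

x* = 10.4379

Utility is quasi-linear in y; the FOC for x is 3/√x = p_x/p_y.
Solve: √x = 3·p_y/p_x, so x*(p_x,p_y) = (3·p_y/p_x)², and y* = (I − p_x·x*)/p_y.
Plugging in: x* = (3·14/13)² = 10.4379.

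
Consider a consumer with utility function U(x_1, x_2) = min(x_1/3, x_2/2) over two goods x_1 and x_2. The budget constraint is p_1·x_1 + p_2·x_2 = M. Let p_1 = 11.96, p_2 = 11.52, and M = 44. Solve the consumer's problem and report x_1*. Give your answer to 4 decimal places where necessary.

x_1* = 2.2403

Leontief preferences: the optimum is at the kink where x_1/3 = x_2/2, i.e. x_2 = (2/3)·x_1.
Budget: p_1·x_1 + p_2·(2/3)·x_1 = M, so (3·p_1 + 2·p_2)·x_1 = 3·M.
Demand: x_1*(p_1,p_2,M) = 3·M/(3·p_1 + 2·p_2), x_2* = 2·M/(3·p_1 + 2·p_2).
Here 3·11.96 + 2·11.52 = 58.92, giving x_1* = 2.2403.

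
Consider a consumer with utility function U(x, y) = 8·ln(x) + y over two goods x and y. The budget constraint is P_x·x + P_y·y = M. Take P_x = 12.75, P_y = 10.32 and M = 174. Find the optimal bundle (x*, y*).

MU_x = 8/x, MU_y = 1. Tangency: 8/x = P_x/P_y.
So x*(P_x,P_y) = 8·P_y/P_x, independent of income; and y* = (M − 8·P_y)/P_y.
At the given prices: x* = 8·10.32/12.75 = 6.4753, and y* = 8.8605.

x* = 6.4753, y* = 8.8605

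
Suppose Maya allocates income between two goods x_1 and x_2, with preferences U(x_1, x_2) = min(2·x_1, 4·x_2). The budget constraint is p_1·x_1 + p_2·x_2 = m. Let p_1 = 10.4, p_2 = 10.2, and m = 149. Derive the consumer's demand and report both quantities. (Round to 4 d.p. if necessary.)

Leontief preferences: the optimum is at the kink where x_1/4 = x_2/2, i.e. x_2 = (1/2)·x_1.
Budget: p_1·x_1 + p_2·(1/2)·x_1 = m, so (4·p_1 + 2·p_2)·x_1 = 4·m.
Demand: x_1*(p_1,p_2,m) = 4·m/(4·p_1 + 2·p_2), x_2* = 2·m/(4·p_1 + 2·p_2).
Here 4·10.4 + 2·10.2 = 62, giving x_1* = 9.6129 and x_2* = 4.8065.

x_1* = 9.6129, x_2* = 4.8065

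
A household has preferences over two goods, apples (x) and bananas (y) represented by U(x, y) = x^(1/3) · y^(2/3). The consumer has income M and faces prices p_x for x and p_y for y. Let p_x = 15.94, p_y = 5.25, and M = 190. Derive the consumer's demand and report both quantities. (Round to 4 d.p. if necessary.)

At p_x=15.94, p_y=5.25, M=190: x* = 1/3·190/15.94 = 3.9732, y* = 24.127.

x* = 3.9732, y* = 24.127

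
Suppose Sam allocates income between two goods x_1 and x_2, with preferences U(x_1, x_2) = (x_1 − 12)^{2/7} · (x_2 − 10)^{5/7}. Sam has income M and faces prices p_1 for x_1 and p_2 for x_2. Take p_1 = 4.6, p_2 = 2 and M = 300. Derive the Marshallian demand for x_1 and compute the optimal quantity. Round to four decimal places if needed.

x_1* = 25.9627

MRS = (2/5)·(x_2−10)/(x_1−12). Tangency with p_1/p_2 gives x_2−10 = (5/2)·(p_1/p_2)·(x_1−12).
After buying the subsistence bundle (12, 10), a share 2/7 of the remaining income goes to x_1: x_1* = 12 + 2/7·(M − 12p_1 − 10p_2)/p_1.
Discretionary income = 300 − 12·4.6 − 10·2 = 224.8; x_1* = 12 + 2/7·224.8/4.6 = 25.9627.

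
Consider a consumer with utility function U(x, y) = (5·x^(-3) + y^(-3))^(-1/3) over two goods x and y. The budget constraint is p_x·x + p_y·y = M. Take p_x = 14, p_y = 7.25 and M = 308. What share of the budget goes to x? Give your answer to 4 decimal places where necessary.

From the CES first-order condition, 5·(y/x)^(4) = p_x/p_y.
Solve for the ratio: y/x = [(1/5)·p_x/p_y]^(0.25).
With the ratio pinned down, the budget gives x* = M/(p_x + p_y·(y/x)) and y* = (y/x)·x*.
Numerically y/x = 0.788324, so x* = 308/(14 + 7.25·0.788324) = 15.6223 and y* = 0.788324·15.6223 = 12.3155.
Expenditure on x: 14·15.6223 = 218.7128; share = 0.7101.

share on x = 0.7101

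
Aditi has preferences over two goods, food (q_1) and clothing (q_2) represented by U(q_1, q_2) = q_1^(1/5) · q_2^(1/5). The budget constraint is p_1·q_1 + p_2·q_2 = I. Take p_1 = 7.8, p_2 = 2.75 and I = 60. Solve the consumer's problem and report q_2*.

MU_q_1/MU_q_2 = (0.2·q_2)/(0.2·q_1); tangency sets this equal to p_1/p_2.
So 0.2·p_2·q_2 = 0.2·p_1·q_1; combined with the budget, a share 0.5 of income goes to q_1.
Demand: q_1*(p_1,p_2,I) = 0.5·I/p_1 and q_2* = 0.5·I/p_2.
At p_1=7.8, p_2=2.75, I=60: q_2* = 0.5·60/2.75 = 10.9091.

q_2* = 10.9091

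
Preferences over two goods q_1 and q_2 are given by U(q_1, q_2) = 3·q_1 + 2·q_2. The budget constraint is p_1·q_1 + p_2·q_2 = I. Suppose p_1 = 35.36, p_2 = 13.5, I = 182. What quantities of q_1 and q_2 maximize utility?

Linear utility — the consumer picks whichever good has higher MU/price: 3/35.36 = 0.0848 vs 2/13.5 = 0.1481.
q_2 gives more utility per dollar, so spend all income on q_2: q_2* = I/p_2, q_1* = 0.
Numerically: q_1* = 0, q_2* = 13.4815.

q_1* = 0, q_2* = 13.4815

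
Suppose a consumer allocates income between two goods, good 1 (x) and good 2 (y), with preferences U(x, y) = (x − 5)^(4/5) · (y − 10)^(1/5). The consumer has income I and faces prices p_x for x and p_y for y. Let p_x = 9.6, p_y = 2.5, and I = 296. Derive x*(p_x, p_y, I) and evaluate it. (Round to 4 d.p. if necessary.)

MRS = 4·(y−10)/(x−5). Tangency with p_x/p_y gives y−10 = (1/4)·(p_x/p_y)·(x−5).
After buying the subsistence bundle (5, 10), a share 0.8 of the remaining income goes to x: x* = 5 + 0.8·(I − 5p_x − 10p_y)/p_x.
Discretionary income = 296 − 5·9.6 − 10·2.5 = 223; x* = 5 + 0.8·223/9.6 = 23.5833.

x* = 23.5833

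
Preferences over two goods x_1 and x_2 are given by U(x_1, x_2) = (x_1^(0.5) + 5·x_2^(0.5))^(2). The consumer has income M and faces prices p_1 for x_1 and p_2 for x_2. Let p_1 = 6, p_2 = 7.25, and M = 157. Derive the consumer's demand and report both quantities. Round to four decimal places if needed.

MRS = MU_x_1/MU_x_2 = (1/5)·(x_2/x_1)^(0.5). Set equal to p_1/p_2.
Hence x_2/x_1 = (5·p_1/p_2)^(1/(0.5)), i.e. raised to the 2 power.
Substitute x_2 = (x_2/x_1)·x_1 into the budget: x_1* = M/(p_1 + p_2·(x_2/x_1)).
Numerically x_2/x_1 = 17.122473, so x_1* = 157/(6 + 7.25·17.122473) = 1.2064 and x_2* = 17.122473·1.2064 = 20.6568.

x_1* = 1.2064, x_2* = 20.6568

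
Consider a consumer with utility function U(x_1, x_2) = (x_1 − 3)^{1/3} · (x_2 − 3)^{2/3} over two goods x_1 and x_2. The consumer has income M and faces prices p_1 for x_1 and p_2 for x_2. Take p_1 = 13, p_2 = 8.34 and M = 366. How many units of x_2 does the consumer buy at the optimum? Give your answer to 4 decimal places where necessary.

Let x_1' = x_1−3, x_2' = x_2−3. MRS = (1/2)·x_2'/x_1' = p_1/p_2.
After buying the subsistence bundle (3, 3), a share 1/3 of the remaining income goes to x_1: x_1* = 3 + 1/3·(M − 3p_1 − 3p_2)/p_1.
Discretionary income = 366 − 3·13 − 3·8.34 = 301.98; x_2* = 3 + 2/3·301.98/8.34 = 27.1391.

x_2* = 27.1391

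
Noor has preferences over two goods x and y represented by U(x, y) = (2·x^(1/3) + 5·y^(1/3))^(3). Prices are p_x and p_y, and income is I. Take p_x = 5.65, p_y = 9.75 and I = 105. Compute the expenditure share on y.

Numerically y/x = 1.743716, so x* = 105/(5.65 + 9.75·1.743716) = 4.6355 and y* = 1.743716·4.6355 = 8.083.
Expenditure on y: 9.75·8.083 = 78.8094; share = 0.7506.

share on y = 0.7506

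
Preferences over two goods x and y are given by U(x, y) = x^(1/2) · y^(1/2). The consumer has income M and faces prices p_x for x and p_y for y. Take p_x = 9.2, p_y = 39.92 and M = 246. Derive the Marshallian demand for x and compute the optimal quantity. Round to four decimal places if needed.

Tangency: MRS = y/x = p_x/p_y.
So 0.5·p_y·y = 0.5·p_x·x; combined with the budget, a share 0.5 of income goes to x.
Demand: x*(p_x,p_y,M) = 0.5·M/p_x and y* = 0.5·M/p_y.
At p_x=9.2, p_y=39.92, M=246: x* = 0.5·246/9.2 = 13.3696.

x* = 13.3696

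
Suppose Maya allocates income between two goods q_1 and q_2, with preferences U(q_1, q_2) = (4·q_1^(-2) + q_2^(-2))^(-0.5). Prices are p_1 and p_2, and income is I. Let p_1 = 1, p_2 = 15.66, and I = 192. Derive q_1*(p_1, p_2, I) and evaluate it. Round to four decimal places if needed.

From the CES first-order condition, 4·(q_2/q_1)^(3) = p_1/p_2.
Hence q_2/q_1 = ((1/4)·p_1/p_2)^(1/(3)), i.e. raised to the 1/3 power.
With the ratio pinned down, the budget gives q_1* = I/(p_1 + p_2·(q_2/q_1)) and q_2* = (q_2/q_1)·q_1*.
Numerically q_2/q_1 = 0.251796, so q_1* = 192/(1 + 15.66·0.251796) = 38.8418.

q_1* = 38.8418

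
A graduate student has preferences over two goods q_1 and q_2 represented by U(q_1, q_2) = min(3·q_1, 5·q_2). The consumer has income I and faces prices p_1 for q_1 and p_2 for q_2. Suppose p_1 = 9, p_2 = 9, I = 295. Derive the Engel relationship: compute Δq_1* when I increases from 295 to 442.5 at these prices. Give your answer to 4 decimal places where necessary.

Δq_1* = 10.2431

With perfect complements, no substitution: consume in ratio q_1:q_2 = 5:3.
Budget: p_1·q_1 + p_2·(3/5)·q_1 = I, so (5·p_1 + 3·p_2)·q_1 = 5·I.
Demand: q_1*(p_1,p_2,I) = 5·I/(5·p_1 + 3·p_2), q_2* = 3·I/(5·p_1 + 3·p_2).
Here 5·9 + 3·9 = 72, giving q_1* = 20.4861.
At I' = 442.5: q_1* = 30.7292. Change: 30.7292 − 20.4861 = 10.2431.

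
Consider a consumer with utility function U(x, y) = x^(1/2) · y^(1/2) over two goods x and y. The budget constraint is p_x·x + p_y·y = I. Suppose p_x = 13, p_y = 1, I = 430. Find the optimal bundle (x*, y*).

Demand: x*(p_x,p_y,I) = 0.5·I/p_x and y* = 0.5·I/p_y.
At p_x=13, p_y=1, I=430: x* = 0.5·430/13 = 16.5385, y* = 215.

x* = 16.5385, y* = 215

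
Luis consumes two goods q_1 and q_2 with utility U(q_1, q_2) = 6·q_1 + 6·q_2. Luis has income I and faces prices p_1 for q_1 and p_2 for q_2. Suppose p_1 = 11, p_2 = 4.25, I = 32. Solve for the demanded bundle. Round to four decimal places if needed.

Perfect substitutes: compare marginal utility per dollar. 6/p_1 vs 6/p_2 → 0.5455 vs 1.4118.
q_2 gives more utility per dollar, so spend all income on q_2: q_2* = I/p_2, q_1* = 0.
Numerically: q_1* = 0, q_2* = 7.5294.

q_1* = 0, q_2* = 7.5294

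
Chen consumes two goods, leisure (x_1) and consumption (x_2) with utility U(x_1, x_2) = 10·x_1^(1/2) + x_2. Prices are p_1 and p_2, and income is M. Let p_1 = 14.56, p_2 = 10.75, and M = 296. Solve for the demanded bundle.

Thus x_1* = (5·p_2/p_1)² — independent of M — with the rest of income spent on x_2.
Plugging in: x_1* = (5·10.75/14.56)² = 13.6281, x_2* = 9.0768.

x_1* = 13.6281, x_2* = 9.0768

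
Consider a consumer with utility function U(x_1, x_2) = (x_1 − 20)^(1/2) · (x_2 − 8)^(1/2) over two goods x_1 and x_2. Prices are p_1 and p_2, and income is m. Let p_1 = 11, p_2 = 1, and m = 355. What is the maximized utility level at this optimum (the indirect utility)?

Let x_1' = x_1−20, x_2' = x_2−8. MRS = x_2'/x_1' = p_1/p_2.
After buying the subsistence bundle (20, 8), a share 0.5 of the remaining income goes to x_1: x_1* = 20 + 0.5·(m − 20p_1 − 8p_2)/p_1.
Discretionary income = 355 − 20·11 − 8·1 = 127; x_1* = 20 + 0.5·127/11 = 25.7727; x_2* = 8 + 0.5·127/1 = 71.5.
Utility at the optimum: U(25.7727, 71.5) = 19.146.

V = 19.146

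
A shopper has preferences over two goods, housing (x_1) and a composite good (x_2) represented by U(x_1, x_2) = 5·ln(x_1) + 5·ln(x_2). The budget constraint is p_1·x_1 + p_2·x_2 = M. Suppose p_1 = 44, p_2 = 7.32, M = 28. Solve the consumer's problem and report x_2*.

The MRS is x_2/x_1. Set MRS = p_1/p_2.
Rearranging, p_2·x_2 = p_1·x_1. Substituting into the budget gives p_1·x_1·(1 + 1) = M.
Demand: x_1*(p_1,p_2,M) = 0.5·M/p_1 and x_2* = 0.5·M/p_2.
At p_1=44, p_2=7.32, M=28: x_2* = 0.5·28/7.32 = 1.9126.

x_2* = 1.9126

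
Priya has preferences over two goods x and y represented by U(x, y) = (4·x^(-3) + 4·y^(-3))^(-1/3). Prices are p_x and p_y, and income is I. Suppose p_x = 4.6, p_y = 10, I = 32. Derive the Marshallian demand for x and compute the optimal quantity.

x* = 2.4931

With the ratio pinned down, the budget gives x* = I/(p_x + p_y·(y/x)) and y* = (y/x)·x*.
Numerically y/x = 0.823549, so x* = 32/(4.6 + 10·0.823549) = 2.4931.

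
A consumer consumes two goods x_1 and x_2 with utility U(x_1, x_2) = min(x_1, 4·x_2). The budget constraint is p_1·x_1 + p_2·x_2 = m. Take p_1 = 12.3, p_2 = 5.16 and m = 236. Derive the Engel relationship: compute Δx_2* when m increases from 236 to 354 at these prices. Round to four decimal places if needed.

Δx_2* = 2.1707

Leontief preferences: the optimum is at the kink where x_1/4 = x_2/1, i.e. x_2 = (1/4)·x_1.
Budget: p_1·x_1 + p_2·(1/4)·x_1 = m, so (4·p_1 + p_2)·x_1 = 4·m.
Demand: x_1*(p_1,p_2,m) = 4·m/(4·p_1 + p_2), x_2* = m/(4·p_1 + p_2).
Here 4·12.3 + 5.16 = 54.36, giving x_2* = 4.3414.
At m' = 354: x_2* = 6.5121. Change: 6.5121 − 4.3414 = 2.1707.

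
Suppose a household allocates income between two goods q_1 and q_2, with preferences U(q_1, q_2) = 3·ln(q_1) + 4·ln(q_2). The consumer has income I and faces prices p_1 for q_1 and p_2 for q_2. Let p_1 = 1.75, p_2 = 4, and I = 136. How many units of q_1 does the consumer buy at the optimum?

Demand: q_1*(p_1,p_2,I) = 3/7·I/p_1 and q_2* = 4/7·I/p_2.
At p_1=1.75, p_2=4, I=136: q_1* = 3/7·136/1.75 = 33.3061.

q_1* = 33.3061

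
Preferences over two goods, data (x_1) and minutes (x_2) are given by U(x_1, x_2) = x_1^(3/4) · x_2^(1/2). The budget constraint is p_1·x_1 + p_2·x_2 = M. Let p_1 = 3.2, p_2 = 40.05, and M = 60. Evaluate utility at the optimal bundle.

V = 4.7552

MU_x_1/MU_x_2 = (0.75·x_2)/(0.5·x_1); tangency sets this equal to p_1/p_2.
So 0.75·p_2·x_2 = 0.5·p_1·x_1; combined with the budget, a share 0.6 of income goes to x_1.
Demand: x_1*(p_1,p_2,M) = 0.6·M/p_1 and x_2* = 0.4·M/p_2.
At p_1=3.2, p_2=40.05, M=60: x_1* = 0.6·60/3.2 = 11.25, x_2* = 0.5993.
Utility at the optimum: U(11.25, 0.5993) = 4.7552.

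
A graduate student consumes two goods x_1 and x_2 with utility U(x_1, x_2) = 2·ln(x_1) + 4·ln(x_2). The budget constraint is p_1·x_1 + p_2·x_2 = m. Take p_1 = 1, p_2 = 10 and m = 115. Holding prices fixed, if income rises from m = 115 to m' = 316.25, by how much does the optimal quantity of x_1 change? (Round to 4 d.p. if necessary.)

Δx_1* = 67.0833

The MRS is (1/2)·x_2/x_1. Set MRS = p_1/p_2.
So 2·p_2·x_2 = 4·p_1·x_1; combined with the budget, a share 1/3 of income goes to x_1.
Demand: x_1*(p_1,p_2,m) = 1/3·m/p_1 and x_2* = 2/3·m/p_2.
At p_1=1, p_2=10, m=115: x_1* = 1/3·115/1 = 38.3333.
At m' = 316.25: x_1* = 105.4167. Change: 105.4167 − 38.3333 = 67.0833.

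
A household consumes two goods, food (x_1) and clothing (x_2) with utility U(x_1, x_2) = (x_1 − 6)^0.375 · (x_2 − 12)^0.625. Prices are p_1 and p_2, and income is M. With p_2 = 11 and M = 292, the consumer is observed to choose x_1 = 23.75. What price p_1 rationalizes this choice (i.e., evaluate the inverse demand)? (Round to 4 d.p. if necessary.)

Let x_1' = x_1−6, x_2' = x_2−12. MRS = (3/5)·x_2'/x_1' = p_1/p_2.
After buying the subsistence bundle (6, 12), a share 0.375 of the remaining income goes to x_1: x_1* = 6 + 0.375·(M − 6p_1 − 12p_2)/p_1.
Set x_1* = 23.75 in the demand function and solve for p_1: p_1 = 3.

p_1 = 3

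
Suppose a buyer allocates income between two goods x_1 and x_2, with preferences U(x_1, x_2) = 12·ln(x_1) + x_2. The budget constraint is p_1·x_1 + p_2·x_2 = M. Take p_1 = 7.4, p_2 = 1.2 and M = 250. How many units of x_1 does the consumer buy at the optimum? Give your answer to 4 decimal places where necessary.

x_1* = 1.9459

MU_x_1 = 12/x_1, MU_x_2 = 1. Tangency: 12/x_1 = p_1/p_2.
So x_1*(p_1,p_2) = 12·p_2/p_1, independent of income; and x_2* = (M − 12·p_2)/p_2.
At the given prices: x_1* = 12·1.2/7.4 = 1.9459.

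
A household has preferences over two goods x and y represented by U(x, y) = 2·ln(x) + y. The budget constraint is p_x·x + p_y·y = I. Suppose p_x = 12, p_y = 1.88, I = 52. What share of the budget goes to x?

share on x = 0.0723

Set MRS = p_x/p_y: (2/x)/1 = p_x/p_y.
So x*(p_x,p_y) = 2·p_y/p_x, independent of income; and y* = (I − 2·p_y)/p_y.
At the given prices: x* = 2·1.88/12 = 0.3133, and y* = 25.6596.
Expenditure on x: 12·0.3133 = 3.76; share = 0.0723.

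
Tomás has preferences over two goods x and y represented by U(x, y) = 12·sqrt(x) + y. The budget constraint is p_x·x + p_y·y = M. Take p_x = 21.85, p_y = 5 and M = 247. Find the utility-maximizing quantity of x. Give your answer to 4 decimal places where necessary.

MU_x = 6/√x, MU_y = 1. Tangency: 6/√x = p_x/p_y.
Solve: √x = 6·p_y/p_x, so x*(p_x,p_y) = (6·p_y/p_x)², and y* = (M − p_x·x*)/p_y.
Plugging in: x* = (6·5/21.85)² = 1.8851.

x* = 1.8851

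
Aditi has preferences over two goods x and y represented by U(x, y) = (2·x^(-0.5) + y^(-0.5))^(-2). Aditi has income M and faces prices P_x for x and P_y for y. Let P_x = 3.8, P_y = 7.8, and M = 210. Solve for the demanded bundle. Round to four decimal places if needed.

MU_x ∝ 2·x^(-1.5), MU_y ∝ y^(-1.5), so MRS = 2·(y/x)^(1.5) = P_x/P_y.
Hence y/x = ((1/2)·P_x/P_y)^(1/(1.5)), i.e. raised to the 2/3 power.
Substitute y = (y/x)·x into the budget: x* = M/(P_x + P_y·(y/x)).
Numerically y/x = 0.390037, so x* = 210/(3.8 + 7.8·0.390037) = 30.6915 and y* = 0.390037·30.6915 = 11.9708.

x* = 30.6915, y* = 11.9708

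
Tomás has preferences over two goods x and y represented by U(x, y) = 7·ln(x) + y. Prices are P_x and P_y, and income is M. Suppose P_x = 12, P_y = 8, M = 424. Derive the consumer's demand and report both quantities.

x* = 4.6667, y* = 46

Set MRS = P_x/P_y: (7/x)/1 = P_x/P_y.
So x*(P_x,P_y) = 7·P_y/P_x, independent of income; and y* = (M − 7·P_y)/P_y.
At the given prices: x* = 7·8/12 = 4.6667, and y* = 46.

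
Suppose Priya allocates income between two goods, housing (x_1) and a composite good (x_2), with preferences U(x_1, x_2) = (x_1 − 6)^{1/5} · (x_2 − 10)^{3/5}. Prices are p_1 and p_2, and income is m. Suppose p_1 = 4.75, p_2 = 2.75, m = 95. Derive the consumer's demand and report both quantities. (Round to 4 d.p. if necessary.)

MRS = (1/3)·(x_2−10)/(x_1−6). Tangency with p_1/p_2 gives x_2−10 = 3·(p_1/p_2)·(x_1−6).
After buying the subsistence bundle (6, 10), a share 0.25 of the remaining income goes to x_1: x_1* = 6 + 0.25·(m − 6p_1 − 10p_2)/p_1.
Discretionary income = 95 − 6·4.75 − 10·2.75 = 39; x_1* = 6 + 0.25·39/4.75 = 8.0526; x_2* = 10 + 0.75·39/2.75 = 20.6364.

x_1* = 8.0526, x_2* = 20.6364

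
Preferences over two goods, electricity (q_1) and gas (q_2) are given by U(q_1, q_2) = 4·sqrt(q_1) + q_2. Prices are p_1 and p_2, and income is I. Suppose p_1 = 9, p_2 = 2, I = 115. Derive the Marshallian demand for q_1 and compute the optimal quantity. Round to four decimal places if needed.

Solve: √q_1 = 2·p_2/p_1, so q_1*(p_1,p_2) = (2·p_2/p_1)², and q_2* = (I − p_1·q_1*)/p_2.
Plugging in: q_1* = (2·2/9)² = 0.1975.

q_1* = 0.1975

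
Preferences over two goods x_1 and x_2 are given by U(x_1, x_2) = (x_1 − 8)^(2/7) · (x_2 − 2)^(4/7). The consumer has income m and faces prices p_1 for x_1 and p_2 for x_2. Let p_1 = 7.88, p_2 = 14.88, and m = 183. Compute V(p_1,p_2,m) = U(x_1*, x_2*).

MRS = (1/2)·(x_2−2)/(x_1−8). Tangency with p_1/p_2 gives x_2−2 = 2·(p_1/p_2)·(x_1−8).
After buying the subsistence bundle (8, 2), a share 1/3 of the remaining income goes to x_1: x_1* = 8 + 1/3·(m − 8p_1 − 2p_2)/p_1.
Discretionary income = 183 − 8·7.88 − 2·14.88 = 90.2; x_1* = 8 + 1/3·90.2/7.88 = 11.8156; x_2* = 2 + 2/3·90.2/14.88 = 6.0412.
Utility at the optimum: U(11.8156, 6.0412) = 3.2564.

V = 3.2564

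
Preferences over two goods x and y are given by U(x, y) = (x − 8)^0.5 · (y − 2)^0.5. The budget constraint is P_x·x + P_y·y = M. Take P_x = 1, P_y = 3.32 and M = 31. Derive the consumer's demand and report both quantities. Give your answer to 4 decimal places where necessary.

This is Cobb-Douglas in (x−8, y−2): tangency gives 0.5·P_y·(y−2) = 0.5·P_x·(x−8).
After buying the subsistence bundle (8, 2), a share 0.5 of the remaining income goes to x: x* = 8 + 0.5·(M − 8P_x − 2P_y)/P_x.
Discretionary income = 31 − 8·1 − 2·3.32 = 16.36; x* = 8 + 0.5·16.36/1 = 16.18; y* = 2 + 0.5·16.36/3.32 = 4.4639.

x* = 16.18, y* = 4.4639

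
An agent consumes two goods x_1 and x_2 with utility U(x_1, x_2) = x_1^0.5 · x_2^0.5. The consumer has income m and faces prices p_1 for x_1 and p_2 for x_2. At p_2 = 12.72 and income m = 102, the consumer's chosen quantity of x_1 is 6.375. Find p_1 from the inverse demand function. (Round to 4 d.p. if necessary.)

MU_x_1/MU_x_2 = (0.5·x_2)/(0.5·x_1); tangency sets this equal to p_1/p_2.
So 0.5·p_2·x_2 = 0.5·p_1·x_1; combined with the budget, a share 0.5 of income goes to x_1.
Demand: x_1*(p_1,p_2,m) = 0.5·m/p_1 and x_2* = 0.5·m/p_2.
Set x_1* = 6.375 in the demand function and solve for p_1: p_1 = 8.

p_1 = 8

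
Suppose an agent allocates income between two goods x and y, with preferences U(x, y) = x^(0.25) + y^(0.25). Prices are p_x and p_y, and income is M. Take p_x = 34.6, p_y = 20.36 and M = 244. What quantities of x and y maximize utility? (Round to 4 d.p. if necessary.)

x* = 3.2152, y* = 6.5204

Substitute y = (y/x)·x into the budget: x* = M/(p_x + p_y·(y/x)).
Numerically y/x = 2.027984, so x* = 244/(34.6 + 20.36·2.027984) = 3.2152 and y* = 2.027984·3.2152 = 6.5204.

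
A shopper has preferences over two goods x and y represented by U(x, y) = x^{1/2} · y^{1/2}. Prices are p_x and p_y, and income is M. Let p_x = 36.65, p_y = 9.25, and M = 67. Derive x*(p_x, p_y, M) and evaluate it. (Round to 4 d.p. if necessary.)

x* = 0.9141

MU_x/MU_y = (0.5·y)/(0.5·x); tangency sets this equal to p_x/p_y.
Rearranging, p_y·y = p_x·x. Substituting into the budget gives p_x·x·(1 + 1) = M.
Demand: x*(p_x,p_y,M) = 0.5·M/p_x and y* = 0.5·M/p_y.
At p_x=36.65, p_y=9.25, M=67: x* = 0.5·67/36.65 = 0.9141.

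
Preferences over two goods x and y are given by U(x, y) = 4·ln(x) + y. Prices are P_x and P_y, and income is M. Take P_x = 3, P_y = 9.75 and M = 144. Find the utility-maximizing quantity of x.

MU_x = 4/x, MU_y = 1. Tangency: 4/x = P_x/P_y.
So x*(P_x,P_y) = 4·P_y/P_x, independent of income; and y* = (M − 4·P_y)/P_y.
At the given prices: x* = 4·9.75/3 = 13.

x* = 13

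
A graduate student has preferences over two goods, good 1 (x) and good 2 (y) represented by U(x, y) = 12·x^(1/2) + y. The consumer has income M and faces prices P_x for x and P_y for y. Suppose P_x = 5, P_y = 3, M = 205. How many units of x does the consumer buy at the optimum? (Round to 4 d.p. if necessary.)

x* = 12.96

MU_x = 6/√x, MU_y = 1. Tangency: 6/√x = P_x/P_y.
Thus x* = (6·P_y/P_x)² — independent of M — with the rest of income spent on y.
Plugging in: x* = (6·3/5)² = 12.96.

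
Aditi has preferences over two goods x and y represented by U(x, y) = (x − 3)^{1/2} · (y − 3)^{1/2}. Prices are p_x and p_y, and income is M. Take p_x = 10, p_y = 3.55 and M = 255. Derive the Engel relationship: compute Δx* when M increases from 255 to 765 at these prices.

Δx* = 25.5

Substituting into the budget: x* = 3 + 0.5·(M − 3·p_x − 3·p_y)/p_x, and y* = 3 + 0.5·(…)/p_y.
Discretionary income = 255 − 3·10 − 3·3.55 = 214.35; x* = 3 + 0.5·214.35/10 = 13.7175.
At M' = 765: x* = 39.2175. Change: 39.2175 − 13.7175 = 25.5.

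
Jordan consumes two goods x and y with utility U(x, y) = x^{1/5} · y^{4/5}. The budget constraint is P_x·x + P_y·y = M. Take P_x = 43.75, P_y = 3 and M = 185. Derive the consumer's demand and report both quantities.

x* = 0.8457, y* = 49.3333

The MRS is (1/4)·y/x. Set MRS = P_x/P_y.
Rearranging, P_y·y = 4·P_x·x. Substituting into the budget gives P_x·x·(1 + 4) = M.
Demand: x*(P_x,P_y,M) = 0.2·M/P_x and y* = 0.8·M/P_y.
At P_x=43.75, P_y=3, M=185: x* = 0.2·185/43.75 = 0.8457, y* = 49.3333.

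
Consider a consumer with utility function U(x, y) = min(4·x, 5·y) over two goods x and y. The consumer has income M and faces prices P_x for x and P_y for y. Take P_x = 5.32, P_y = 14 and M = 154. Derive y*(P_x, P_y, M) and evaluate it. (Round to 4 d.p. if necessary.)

y* = 7.4576

Leontief preferences: the optimum is at the kink where x/5 = y/4, i.e. y = (4/5)·x.
Budget: P_x·x + P_y·(4/5)·x = M, so (5·P_x + 4·P_y)·x = 5·M.
Demand: x*(P_x,P_y,M) = 5·M/(5·P_x + 4·P_y), y* = 4·M/(5·P_x + 4·P_y).
Here 5·5.32 + 4·14 = 82.6, giving y* = 7.4576.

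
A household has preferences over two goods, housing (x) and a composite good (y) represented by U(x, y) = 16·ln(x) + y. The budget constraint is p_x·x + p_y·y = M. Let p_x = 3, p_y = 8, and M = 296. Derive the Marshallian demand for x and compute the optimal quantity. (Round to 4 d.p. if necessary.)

MU_x = 16/x, MU_y = 1. Tangency: 16/x = p_x/p_y.
So x*(p_x,p_y) = 16·p_y/p_x, independent of income; and y* = (M − 16·p_y)/p_y.
At the given prices: x* = 16·8/3 = 42.6667.

x* = 42.6667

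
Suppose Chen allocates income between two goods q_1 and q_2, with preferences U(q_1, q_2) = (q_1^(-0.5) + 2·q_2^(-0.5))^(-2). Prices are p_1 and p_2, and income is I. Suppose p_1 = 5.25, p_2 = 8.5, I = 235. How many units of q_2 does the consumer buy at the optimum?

From the CES first-order condition, (1/2)·(q_2/q_1)^(1.5) = p_1/p_2.
Solve for the ratio: q_2/q_1 = [2·p_1/p_2]^(2/3).
Substitute q_2 = (q_2/q_1)·q_1 into the budget: q_1* = I/(p_1 + p_2·(q_2/q_1)).
Numerically q_2/q_1 = 1.151278, so q_1* = 235/(5.25 + 8.5·1.151278) = 15.6293 and q_2* = 1.151278·15.6293 = 17.9937.

q_2* = 17.9937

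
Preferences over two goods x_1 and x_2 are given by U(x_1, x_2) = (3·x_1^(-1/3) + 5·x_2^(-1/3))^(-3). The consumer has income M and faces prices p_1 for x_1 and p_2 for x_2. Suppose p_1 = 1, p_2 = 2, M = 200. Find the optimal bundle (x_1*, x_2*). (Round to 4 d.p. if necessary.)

x_1* = 72.8759, x_2* = 63.5621

MU_x_1 ∝ 3·x_1^(-4/3), MU_x_2 ∝ 5·x_2^(-4/3), so MRS = (3/5)·(x_2/x_1)^(4/3) = p_1/p_2.
Solve for the ratio: x_2/x_1 = [(5/3)·p_1/p_2]^(0.75).
Substitute x_2 = (x_2/x_1)·x_1 into the budget: x_1* = M/(p_1 + p_2·(x_2/x_1)).
Numerically x_2/x_1 = 0.872196, so x_1* = 200/(1 + 2·0.872196) = 72.8759 and x_2* = 0.872196·72.8759 = 63.5621.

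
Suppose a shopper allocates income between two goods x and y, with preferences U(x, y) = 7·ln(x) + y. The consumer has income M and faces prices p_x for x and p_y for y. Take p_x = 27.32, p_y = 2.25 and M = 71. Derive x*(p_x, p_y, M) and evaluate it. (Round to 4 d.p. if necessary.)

x* = 0.5765

So x*(p_x,p_y) = 7·p_y/p_x, independent of income; and y* = (M − 7·p_y)/p_y.
At the given prices: x* = 7·2.25/27.32 = 0.5765.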